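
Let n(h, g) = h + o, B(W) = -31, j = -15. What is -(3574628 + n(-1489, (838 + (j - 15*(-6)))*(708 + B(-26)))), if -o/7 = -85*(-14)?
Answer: -3564809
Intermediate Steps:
o = -8330 (o = -(-595)*(-14) = -7*1190 = -8330)
n(h, g) = -8330 + h (n(h, g) = h - 8330 = -8330 + h)
-(3574628 + n(-1489, (838 + (j - 15*(-6)))*(708 + B(-26)))) = -(3574628 + (-8330 - 1489)) = -(3574628 - 9819) = -1*3564809 = -3564809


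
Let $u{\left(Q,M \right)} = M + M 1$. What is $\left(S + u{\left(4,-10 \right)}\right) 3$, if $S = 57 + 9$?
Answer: $138$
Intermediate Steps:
$u{\left(Q,M \right)} = 2 M$ ($u{\left(Q,M \right)} = M + M = 2 M$)
$S = 66$
$\left(S + u{\left(4,-10 \right)}\right) 3 = \left(66 + 2 \left(-10\right)\right) 3 = \left(66 - 20\right) 3 = 46 \cdot 3 = 138$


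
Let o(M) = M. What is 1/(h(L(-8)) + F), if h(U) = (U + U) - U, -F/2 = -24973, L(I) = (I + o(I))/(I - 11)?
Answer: 19/948990 ≈ 2.0021e-5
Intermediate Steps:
L(I) = 2*I/(-11 + I) (L(I) = (I + I)/(I - 11) = (2*I)/(-11 + I) = 2*I/(-11 + I))
F = 49946 (F = -2*(-24973) = 49946)
h(U) = U (h(U) = 2*U - U = U)
1/(h(L(-8)) + F) = 1/(2*(-8)/(-11 - 8) + 49946) = 1/(2*(-8)/(-19) + 49946) = 1/(2*(-8)*(-1/19) + 49946) = 1/(16/19 + 49946) = 1/(948990/19) = 19/948990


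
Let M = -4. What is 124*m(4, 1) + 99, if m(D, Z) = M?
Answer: -397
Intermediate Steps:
m(D, Z) = -4
124*m(4, 1) + 99 = 124*(-4) + 99 = -496 + 99 = -397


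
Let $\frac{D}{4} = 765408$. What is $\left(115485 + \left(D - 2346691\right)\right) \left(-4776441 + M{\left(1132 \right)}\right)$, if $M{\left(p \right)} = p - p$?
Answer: $-3966480793866$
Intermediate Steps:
$D = 3061632$ ($D = 4 \cdot 765408 = 3061632$)
$M{\left(p \right)} = 0$
$\left(115485 + \left(D - 2346691\right)\right) \left(-4776441 + M{\left(1132 \right)}\right) = \left(115485 + \left(3061632 - 2346691\right)\right) \left(-4776441 + 0\right) = \left(115485 + 714941\right) \left(-4776441\right) = 830426 \left(-4776441\right) = -3966480793866$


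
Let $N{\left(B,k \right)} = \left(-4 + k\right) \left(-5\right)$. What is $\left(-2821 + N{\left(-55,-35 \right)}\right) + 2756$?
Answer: $130$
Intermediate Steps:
$N{\left(B,k \right)} = 20 - 5 k$
$\left(-2821 + N{\left(-55,-35 \right)}\right) + 2756 = \left(-2821 + \left(20 - -175\right)\right) + 2756 = \left(-2821 + \left(20 + 175\right)\right) + 2756 = \left(-2821 + 195\right) + 2756 = -2626 + 2756 = 130$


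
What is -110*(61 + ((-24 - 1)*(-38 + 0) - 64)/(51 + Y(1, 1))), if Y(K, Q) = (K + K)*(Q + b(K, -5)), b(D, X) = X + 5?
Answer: -453090/53 ≈ -8548.9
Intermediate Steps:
b(D, X) = 5 + X
Y(K, Q) = 2*K*Q (Y(K, Q) = (K + K)*(Q + (5 - 5)) = (2*K)*(Q + 0) = (2*K)*Q = 2*K*Q)
-110*(61 + ((-24 - 1)*(-38 + 0) - 64)/(51 + Y(1, 1))) = -110*(61 + ((-24 - 1)*(-38 + 0) - 64)/(51 + 2*1*1)) = -110*(61 + (-25*(-38) - 64)/(51 + 2)) = -110*(61 + (950 - 64)/53) = -110*(61 + 886*(1/53)) = -110*(61 + 886/53) = -110*4119/53 = -453090/53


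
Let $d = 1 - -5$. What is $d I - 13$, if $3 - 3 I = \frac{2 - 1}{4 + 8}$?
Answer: $- \frac{43}{6} \approx -7.1667$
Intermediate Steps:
$d = 6$ ($d = 1 + 5 = 6$)
$I = \frac{35}{36}$ ($I = 1 - \frac{\left(2 - 1\right) \frac{1}{4 + 8}}{3} = 1 - \frac{1 \cdot \frac{1}{12}}{3} = 1 - \frac{1}{36} = \frac{35}{36} \approx 0.97222$)
$d I - 13 = 6 \cdot \frac{35}{36} - 13 = \frac{35}{6} - 13 = - \frac{43}{6}$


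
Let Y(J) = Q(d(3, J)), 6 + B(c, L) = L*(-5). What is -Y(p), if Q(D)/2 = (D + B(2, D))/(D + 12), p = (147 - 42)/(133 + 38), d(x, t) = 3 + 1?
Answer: 11/4 ≈ 2.7500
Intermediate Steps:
B(c, L) = -6 - 5*L (B(c, L) = -6 + L*(-5) = -6 - 5*L)
d(x, t) = 4
p = 35/57 (p = 105/171 = 105*(1/171) = 35/57 ≈ 0.61403)
Q(D) = 2*(-6 - 4*D)/(12 + D) (Q(D) = 2*((D + (-6 - 5*D))/(D + 12)) = 2*((-6 - 4*D)/(12 + D)) = 2*(-6 - 4*D)/(12 + D))
Y(J) = -11/4 (Y(J) = 4*(-3 - 2*4)/(12 + 4) = 4*(-3 - 8)/16 = 4*(1/16)*(-11) = -11/4)
-Y(p) = -1*(-11/4) = 11/4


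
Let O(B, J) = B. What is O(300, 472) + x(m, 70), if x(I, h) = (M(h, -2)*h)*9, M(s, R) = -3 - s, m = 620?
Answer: -45690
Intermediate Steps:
x(I, h) = 9*h*(-3 - h) (x(I, h) = ((-3 - h)*h)*9 = (h*(-3 - h))*9 = 9*h*(-3 - h))
O(300, 472) + x(m, 70) = 300 - 9*70*(3 + 70) = 300 - 9*70*73 = 300 - 45990 = -45690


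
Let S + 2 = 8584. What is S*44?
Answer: 377608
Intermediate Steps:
S = 8582 (S = -2 + 8584 = 8582)
S*44 = 8582*44 = 377608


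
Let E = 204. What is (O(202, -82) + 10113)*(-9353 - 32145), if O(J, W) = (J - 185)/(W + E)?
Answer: -25600178447/61 ≈ -4.1968e+8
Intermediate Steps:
O(J, W) = (-185 + J)/(204 + W) (O(J, W) = (J - 185)/(W + 204) = (-185 + J)/(204 + W))
(O(202, -82) + 10113)*(-9353 - 32145) = ((-185 + 202)/(204 - 82) + 10113)*(-9353 - 32145) = (17/122 + 10113)*(-41498) = (1233803/122)*(-41498) = -25600178447/61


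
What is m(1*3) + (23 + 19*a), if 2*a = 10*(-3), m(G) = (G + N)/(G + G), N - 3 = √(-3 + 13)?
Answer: -261 + √10/6 ≈ -260.47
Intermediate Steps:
N = 3 + √10 (N = 3 + √(-3 + 13) = 3 + √10 ≈ 6.1623)
m(G) = (3 + G + √10)/(2*G) (m(G) = (G + (3 + √10))/(G + G) = (3 + G + √10)/((2*G)) = (3 + G + √10)*(1/(2*G)) = (3 + G + √10)/(2*G))
a = -15 (a = (10*(-3))/2 = (½)*(-30) = -15)
m(1*3) + (23 + 19*a) = (3 + 1*3 + √10)/(2*((1*3))) + (23 + 19*(-15)) = (½)*(3 + 3 + √10)/3 + (23 - 285) = (½)*(⅓)*(6 + √10) - 262 = (1 + √10/6) - 262 = -261 + √10/6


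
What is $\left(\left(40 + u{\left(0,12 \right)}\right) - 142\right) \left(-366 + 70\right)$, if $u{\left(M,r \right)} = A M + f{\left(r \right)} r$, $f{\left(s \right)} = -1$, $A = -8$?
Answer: $33744$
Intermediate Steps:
$u{\left(M,r \right)} = - r - 8 M$ ($u{\left(M,r \right)} = - 8 M - r = - r - 8 M$)
$\left(\left(40 + u{\left(0,12 \right)}\right) - 142\right) \left(-366 + 70\right) = \left(\left(40 - 12\right) - 142\right) \left(-366 + 70\right) = \left(\left(40 + \left(-12 + 0\right)\right) - 142\right) \left(-296\right) = \left(\left(40 - 12\right) - 142\right) \left(-296\right) = \left(28 - 142\right) \left(-296\right) = \left(-114\right) \left(-296\right) = 33744$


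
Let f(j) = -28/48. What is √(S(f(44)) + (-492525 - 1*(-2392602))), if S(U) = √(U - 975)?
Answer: √(68402772 + 6*I*√35121)/6 ≈ 1378.4 + 0.01133*I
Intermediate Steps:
f(j) = -7/12 (f(j) = -28*1/48 = -7/12)
S(U) = √(-975 + U)
√(S(f(44)) + (-492525 - 1*(-2392602))) = √(√(-975 - 7/12) + (-492525 - 1*(-2392602))) = √(√(-11707/12) + (-492525 + 2392602)) = √(I*√35121/6 + 1900077) = √(1900077 + I*√35121/6)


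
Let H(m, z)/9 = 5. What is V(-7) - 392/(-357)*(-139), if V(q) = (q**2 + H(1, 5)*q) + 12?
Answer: -20738/51 ≈ -406.63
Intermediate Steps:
H(m, z) = 45 (H(m, z) = 9*5 = 45)
V(q) = 12 + q**2 + 45*q (V(q) = (q**2 + 45*q) + 12 = 12 + q**2 + 45*q)
V(-7) - 392/(-357)*(-139) = (12 + (-7)**2 + 45*(-7)) - 392/(-357)*(-139) = (12 + 49 - 315) - 392*(-1/357)*(-139) = -254 + (56/51)*(-139) = -254 - 7784/51 = -20738/51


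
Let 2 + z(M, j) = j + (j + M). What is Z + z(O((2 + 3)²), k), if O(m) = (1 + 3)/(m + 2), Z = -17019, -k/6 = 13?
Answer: -463775/27 ≈ -17177.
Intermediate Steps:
k = -78 (k = -6*13 = -78)
O(m) = 4/(2 + m)
z(M, j) = -2 + M + 2*j (z(M, j) = -2 + (j + (j + M)) = -2 + (j + (M + j)) = -2 + (M + 2*j) = -2 + M + 2*j)
Z + z(O((2 + 3)²), k) = -17019 + (-2 + 4/(2 + (2 + 3)²) + 2*(-78)) = -17019 + (-2 + 4/(2 + 5²) - 156) = -17019 + (-2 + 4/(2 + 25) - 156) = -17019 + (-2 + 4/27 - 156) = -17019 - 4262/27 = -463775/27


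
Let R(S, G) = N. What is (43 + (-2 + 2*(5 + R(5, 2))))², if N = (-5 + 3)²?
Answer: 3481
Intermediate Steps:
N = 4 (N = (-2)² = 4)
R(S, G) = 4
(43 + (-2 + 2*(5 + R(5, 2))))² = (43 + (-2 + 2*(5 + 4)))² = (43 + (-2 + 2*9))² = (43 + (-2 + 18))² = (43 + 16)² = 59² = 3481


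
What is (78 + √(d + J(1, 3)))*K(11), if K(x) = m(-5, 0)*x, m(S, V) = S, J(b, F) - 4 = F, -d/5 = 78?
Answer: -4290 - 55*I*√383 ≈ -4290.0 - 1076.4*I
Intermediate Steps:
d = -390 (d = -5*78 = -390)
J(b, F) = 4 + F
K(x) = -5*x
(78 + √(d + J(1, 3)))*K(11) = (78 + √(-390 + (4 + 3)))*(-5*11) = (78 + √(-390 + 7))*(-55) = (78 + √(-383))*(-55) = (78 + I*√383)*(-55) = -4290 - 55*I*√383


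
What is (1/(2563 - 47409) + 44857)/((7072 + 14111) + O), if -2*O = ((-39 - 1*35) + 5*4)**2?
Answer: 2011657021/884587350 ≈ 2.2741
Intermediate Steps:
O = -1458 (O = -((-39 - 1*35) + 5*4)**2/2 = -((-39 - 35) + 20)**2/2 = -(-74 + 20)**2/2 = -1/2*(-54)**2 = -1/2*2916 = -1458)
(1/(2563 - 47409) + 44857)/((7072 + 14111) + O) = (1/(2563 - 47409) + 44857)/((7072 + 14111) - 1458) = (1/(-44846) + 44857)/(21183 - 1458) = (-1/44846 + 44857)/19725 = (2011657021/44846)*(1/19725) = 2011657021/884587350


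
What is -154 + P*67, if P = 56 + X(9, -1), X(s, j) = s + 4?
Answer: 4469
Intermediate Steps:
X(s, j) = 4 + s
P = 69 (P = 56 + (4 + 9) = 56 + 13 = 69)
-154 + P*67 = -154 + 69*67 = -154 + 4623 = 4469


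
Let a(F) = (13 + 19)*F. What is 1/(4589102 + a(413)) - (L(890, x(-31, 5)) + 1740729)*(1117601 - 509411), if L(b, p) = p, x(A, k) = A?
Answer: -4872359545372325159/4602318 ≈ -1.0587e+12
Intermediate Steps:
a(F) = 32*F
1/(4589102 + a(413)) - (L(890, x(-31, 5)) + 1740729)*(1117601 - 509411) = 1/(4589102 + 32*413) - (-31 + 1740729)*(1117601 - 509411) = 1/(4589102 + 13216) - 1740698*608190 = 1/4602318 - 1*1058675116620 = 1/4602318 - 1058675116620 = -4872359545372325159/4602318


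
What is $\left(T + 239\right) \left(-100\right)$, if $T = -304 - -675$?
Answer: $-61000$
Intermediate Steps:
$T = 371$ ($T = -304 + 675 = 371$)
$\left(T + 239\right) \left(-100\right) = \left(371 + 239\right) \left(-100\right) = 610 \left(-100\right) = -61000$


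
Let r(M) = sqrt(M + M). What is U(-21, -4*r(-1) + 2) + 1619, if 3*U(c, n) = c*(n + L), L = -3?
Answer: 1626 + 28*I*sqrt(2) ≈ 1626.0 + 39.598*I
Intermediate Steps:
r(M) = sqrt(2)*sqrt(M) (r(M) = sqrt(2*M) = sqrt(2)*sqrt(M))
U(c, n) = c*(-3 + n)/3 (U(c, n) = (c*(n - 3))/3 = (c*(-3 + n))/3 = c*(-3 + n)/3)
U(-21, -4*r(-1) + 2) + 1619 = (1/3)*(-21)*(-3 + (-4*sqrt(2)*sqrt(-1) + 2)) + 1619 = (1/3)*(-21)*(-3 + (-4*sqrt(2)*I + 2)) + 1619 = (1/3)*(-21)*(-3 + (-4*I*sqrt(2) + 2)) + 1619 = (1/3)*(-21)*(-3 + (2 - 4*I*sqrt(2))) + 1619 = (1/3)*(-21)*(-1 - 4*I*sqrt(2)) + 1619 = (7 + 28*I*sqrt(2)) + 1619 = 1626 + 28*I*sqrt(2)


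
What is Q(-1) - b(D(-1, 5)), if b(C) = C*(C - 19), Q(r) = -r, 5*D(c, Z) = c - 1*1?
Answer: -169/25 ≈ -6.7600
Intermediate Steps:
D(c, Z) = -⅕ + c/5 (D(c, Z) = (c - 1*1)/5 = (c - 1)/5 = (-1 + c)/5 = -⅕ + c/5)
b(C) = C*(-19 + C)
Q(-1) - b(D(-1, 5)) = -1*(-1) - (-⅕ + (⅕)*(-1))*(-19 + (-⅕ + (⅕)*(-1))) = 1 - (-⅕ - ⅕)*(-19 + (-⅕ - ⅕)) = 1 - (-2)*(-19 - ⅖)/5 = 1 - (-2)*(-97)/(5*5) = 1 - 1*194/25 = 1 - 194/25 = -169/25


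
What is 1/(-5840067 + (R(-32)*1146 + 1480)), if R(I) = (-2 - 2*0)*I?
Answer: -1/5765243 ≈ -1.7345e-7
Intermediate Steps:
R(I) = -2*I (R(I) = (-2 + 0)*I = -2*I)
1/(-5840067 + (R(-32)*1146 + 1480)) = 1/(-5840067 + (-2*(-32)*1146 + 1480)) = 1/(-5840067 + (64*1146 + 1480)) = 1/(-5840067 + (73344 + 1480)) = 1/(-5840067 + 74824) = 1/(-5765243) = -1/5765243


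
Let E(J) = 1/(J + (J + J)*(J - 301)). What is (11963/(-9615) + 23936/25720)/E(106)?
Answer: 79935943762/6182445 ≈ 12930.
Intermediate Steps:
E(J) = 1/(J + 2*J*(-301 + J)) (E(J) = 1/(J + (2*J)*(-301 + J)) = 1/(J + 2*J*(-301 + J)))
(11963/(-9615) + 23936/25720)/E(106) = (11963/(-9615) + 23936/25720)/((1/(106*(-601 + 2*106)))) = (11963*(-1/9615) + 23936*(1/25720))/((1/(106*(-601 + 212)))) = (-11963/9615 + 2992/3215)/(((1/106)/(-389))) = -1938593/(6182445*((1/106)*(-1/389))) = -1938593/(6182445*(-1/41234)) = -1938593/6182445*(-41234) = 79935943762/6182445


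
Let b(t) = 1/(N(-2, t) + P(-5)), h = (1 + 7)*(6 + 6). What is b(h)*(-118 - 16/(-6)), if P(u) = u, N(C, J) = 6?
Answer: -346/3 ≈ -115.33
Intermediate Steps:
h = 96 (h = 8*12 = 96)
b(t) = 1 (b(t) = 1/(6 - 5) = 1/1 = 1)
b(h)*(-118 - 16/(-6)) = 1*(-118 - 16/(-6)) = 1*(-118 - 16*(-⅙)) = 1*(-118 + 8/3) = 1*(-346/3) = -346/3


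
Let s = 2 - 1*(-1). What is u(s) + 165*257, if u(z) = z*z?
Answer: 42414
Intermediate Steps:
s = 3 (s = 2 + 1 = 3)
u(z) = z²
u(s) + 165*257 = 3² + 165*257 = 9 + 42405 = 42414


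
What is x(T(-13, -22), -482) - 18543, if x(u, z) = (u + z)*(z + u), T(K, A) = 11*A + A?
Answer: 537973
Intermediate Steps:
T(K, A) = 12*A
x(u, z) = (u + z)**2 (x(u, z) = (u + z)*(u + z) = (u + z)**2)
x(T(-13, -22), -482) - 18543 = (12*(-22) - 482)**2 - 18543 = (-264 - 482)**2 - 18543 = (-746)**2 - 18543 = 556516 - 18543 = 537973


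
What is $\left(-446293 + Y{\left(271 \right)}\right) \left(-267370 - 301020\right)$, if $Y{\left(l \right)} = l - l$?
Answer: $253668478270$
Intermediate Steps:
$Y{\left(l \right)} = 0$
$\left(-446293 + Y{\left(271 \right)}\right) \left(-267370 - 301020\right) = \left(-446293 + 0\right) \left(-267370 - 301020\right) = \left(-446293\right) \left(-568390\right) = 253668478270$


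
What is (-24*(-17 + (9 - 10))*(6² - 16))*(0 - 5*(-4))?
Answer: 172800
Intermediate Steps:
(-24*(-17 + (9 - 10))*(6² - 16))*(0 - 5*(-4)) = (-24*(-17 - 1)*(36 - 16))*(0 + 20) = -(-432)*20*20 = -24*(-360)*20 = 8640*20 = 172800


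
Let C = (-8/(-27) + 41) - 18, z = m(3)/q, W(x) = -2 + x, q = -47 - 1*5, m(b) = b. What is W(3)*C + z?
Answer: 32627/1404 ≈ 23.239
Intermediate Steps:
q = -52 (q = -47 - 5 = -52)
z = -3/52 (z = 3/(-52) = 3*(-1/52) = -3/52 ≈ -0.057692)
C = 629/27 (C = (-8*(-1/27) + 41) - 18 = (8/27 + 41) - 18 = 1115/27 - 18 = 629/27 ≈ 23.296)
W(3)*C + z = (-2 + 3)*(629/27) - 3/52 = 1*(629/27) - 3/52 = 629/27 - 3/52 = 32627/1404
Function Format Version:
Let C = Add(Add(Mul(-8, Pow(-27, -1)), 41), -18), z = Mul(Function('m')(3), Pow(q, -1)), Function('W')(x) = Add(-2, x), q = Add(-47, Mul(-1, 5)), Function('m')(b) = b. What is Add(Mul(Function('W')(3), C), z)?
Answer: Rational(32627, 1404) ≈ 23.239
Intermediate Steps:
q = -52 (q = Add(-47, -5) = -52)
z = Rational(-3, 52) (z = Mul(3, Pow(-52, -1)) = Mul(3, Rational(-1, 52)) = Rational(-3, 52) ≈ -0.057692)
C = Rational(629, 27) (C = Add(Add(Mul(-8, Rational(-1, 27)), 41), -18) = Add(Add(Rational(8, 27), 41), -18) = Add(Rational(1115, 27), -18) = Rational(629, 27) ≈ 23.296)
Add(Mul(Function('W')(3), C), z) = Add(Mul(Add(-2, 3), Rational(629, 27)), Rational(-3, 52)) = Add(Mul(1, Rational(629, 27)), Rational(-3, 52)) = Add(Rational(629, 27), Rational(-3, 52)) = Rational(32627, 1404)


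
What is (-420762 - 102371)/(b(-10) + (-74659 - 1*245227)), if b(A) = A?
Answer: 523133/319896 ≈ 1.6353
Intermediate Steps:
(-420762 - 102371)/(b(-10) + (-74659 - 1*245227)) = (-420762 - 102371)/(-10 + (-74659 - 1*245227)) = -523133/(-10 + (-74659 - 245227)) = -523133/(-10 - 319886) = -523133/(-319896) = -523133*(-1/319896) = 523133/319896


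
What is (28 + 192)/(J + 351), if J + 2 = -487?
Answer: -110/69 ≈ -1.5942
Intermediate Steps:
J = -489 (J = -2 - 487 = -489)
(28 + 192)/(J + 351) = (28 + 192)/(-489 + 351) = 220/(-138) = 220*(-1/138) = -110/69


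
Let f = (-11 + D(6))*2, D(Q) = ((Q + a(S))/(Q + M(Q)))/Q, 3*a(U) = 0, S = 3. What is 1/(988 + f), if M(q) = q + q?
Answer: 9/8695 ≈ 0.0010351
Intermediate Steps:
a(U) = 0 (a(U) = (⅓)*0 = 0)
M(q) = 2*q
D(Q) = 1/(3*Q) (D(Q) = ((Q + 0)/(Q + 2*Q))/Q = (Q/((3*Q)))/Q = (Q*(1/(3*Q)))/Q = 1/(3*Q))
f = -197/9 (f = (-11 + (⅓)/6)*2 = (-11 + (⅓)*(⅙))*2 = (-11 + 1/18)*2 = -197/18*2 = -197/9 ≈ -21.889)
1/(988 + f) = 1/(988 - 197/9) = 1/(8695/9) = 9/8695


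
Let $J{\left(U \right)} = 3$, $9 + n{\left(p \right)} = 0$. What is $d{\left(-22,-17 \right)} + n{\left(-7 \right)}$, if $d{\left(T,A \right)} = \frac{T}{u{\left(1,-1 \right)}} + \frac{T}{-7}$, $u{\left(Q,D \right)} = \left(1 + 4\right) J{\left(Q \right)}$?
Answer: $- \frac{769}{105} \approx -7.3238$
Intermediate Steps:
$n{\left(p \right)} = -9$ ($n{\left(p \right)} = -9 + 0 = -9$)
$u{\left(Q,D \right)} = 15$ ($u{\left(Q,D \right)} = \left(1 + 4\right) 3 = 5 \cdot 3 = 15$)
$d{\left(T,A \right)} = - \frac{8 T}{105}$ ($d{\left(T,A \right)} = \frac{T}{15} + \frac{T}{-7} = T \frac{1}{15} + T \left(- \frac{1}{7}\right) = \frac{T}{15} - \frac{T}{7} = - \frac{8 T}{105}$)
$d{\left(-22,-17 \right)} + n{\left(-7 \right)} = \left(- \frac{8}{105}\right) \left(-22\right) - 9 = \frac{176}{105} - 9 = - \frac{769}{105}$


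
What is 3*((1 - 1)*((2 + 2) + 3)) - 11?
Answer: -11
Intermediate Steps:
3*((1 - 1)*((2 + 2) + 3)) - 11 = 3*(0*(4 + 3)) - 11 = 3*(0*7) - 11 = 3*0 - 11 = 0 - 11 = -11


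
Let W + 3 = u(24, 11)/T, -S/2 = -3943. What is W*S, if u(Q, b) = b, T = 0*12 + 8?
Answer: -51259/4 ≈ -12815.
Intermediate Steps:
S = 7886 (S = -2*(-3943) = 7886)
T = 8 (T = 0 + 8 = 8)
W = -13/8 (W = -3 + 11/8 = -13/8 ≈ -1.6250)
W*S = -13/8*7886 = -51259/4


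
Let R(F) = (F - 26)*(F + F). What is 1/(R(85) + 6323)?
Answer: 1/16353 ≈ 6.1151e-5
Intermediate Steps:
R(F) = 2*F*(-26 + F) (R(F) = (-26 + F)*(2*F) = 2*F*(-26 + F))
1/(R(85) + 6323) = 1/(2*85*(-26 + 85) + 6323) = 1/(2*85*59 + 6323) = 1/(10030 + 6323) = 1/16353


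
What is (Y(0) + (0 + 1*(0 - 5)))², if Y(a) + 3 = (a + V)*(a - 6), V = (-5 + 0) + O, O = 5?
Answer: 64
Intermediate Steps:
V = 0 (V = (-5 + 0) + 5 = -5 + 5 = 0)
Y(a) = -3 + a*(-6 + a) (Y(a) = -3 + (a + 0)*(a - 6) = -3 + a*(-6 + a))
(Y(0) + (0 + 1*(0 - 5)))² = ((-3 + 0² - 6*0) + (0 + 1*(0 - 5)))² = ((-3 + 0 + 0) + (0 + 1*(-5)))² = (-3 + (0 - 5))² = (-3 - 5)² = (-8)² = 64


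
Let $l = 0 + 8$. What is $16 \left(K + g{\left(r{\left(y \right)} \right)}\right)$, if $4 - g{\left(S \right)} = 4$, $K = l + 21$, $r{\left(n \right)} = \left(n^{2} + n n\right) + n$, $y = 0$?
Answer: $464$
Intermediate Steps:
$r{\left(n \right)} = n + 2 n^{2}$ ($r{\left(n \right)} = \left(n^{2} + n^{2}\right) + n = 2 n^{2} + n = n + 2 n^{2}$)
$l = 8$
$K = 29$ ($K = 8 + 21 = 29$)
$g{\left(S \right)} = 0$ ($g{\left(S \right)} = 4 - 4 = 0$)
$16 \left(K + g{\left(r{\left(y \right)} \right)}\right) = 16 \left(29 + 0\right) = 16 \cdot 29 = 464$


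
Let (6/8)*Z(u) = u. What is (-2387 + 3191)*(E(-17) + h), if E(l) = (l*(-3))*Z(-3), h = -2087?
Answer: -1841964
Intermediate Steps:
Z(u) = 4*u/3
E(l) = 12*l (E(l) = (l*(-3))*((4/3)*(-3)) = -3*l*(-4) = 12*l)
(-2387 + 3191)*(E(-17) + h) = (-2387 + 3191)*(12*(-17) - 2087) = 804*(-204 - 2087) = 804*(-2291) = -1841964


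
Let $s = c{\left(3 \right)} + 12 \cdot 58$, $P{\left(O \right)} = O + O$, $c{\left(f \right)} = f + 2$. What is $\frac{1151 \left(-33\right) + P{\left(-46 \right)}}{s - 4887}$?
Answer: $\frac{38075}{4186} \approx 9.0958$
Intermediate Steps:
$c{\left(f \right)} = 2 + f$
$P{\left(O \right)} = 2 O$
$s = 701$ ($s = \left(2 + 3\right) + 12 \cdot 58 = 5 + 696 = 701$)
$\frac{1151 \left(-33\right) + P{\left(-46 \right)}}{s - 4887} = \frac{1151 \left(-33\right) + 2 \left(-46\right)}{701 - 4887} = \frac{-37983 - 92}{-4186} = \left(-38075\right) \left(- \frac{1}{4186}\right) = \frac{38075}{4186}$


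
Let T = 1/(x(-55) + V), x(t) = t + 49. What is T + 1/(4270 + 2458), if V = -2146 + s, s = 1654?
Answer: -3115/1675272 ≈ -0.0018594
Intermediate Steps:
x(t) = 49 + t
V = -492 (V = -2146 + 1654 = -492)
T = -1/498 (T = 1/((49 - 55) - 492) = 1/(-6 - 492) = 1/(-498) = -1/498 ≈ -0.0020080)
T + 1/(4270 + 2458) = -1/498 + 1/(4270 + 2458) = -1/498 + 1/6728 = -3115/1675272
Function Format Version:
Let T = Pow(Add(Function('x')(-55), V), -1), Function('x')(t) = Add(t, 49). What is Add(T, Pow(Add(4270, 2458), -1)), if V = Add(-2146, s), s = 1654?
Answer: Rational(-3115, 1675272) ≈ -0.0018594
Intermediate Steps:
Function('x')(t) = Add(49, t)
V = -492 (V = Add(-2146, 1654) = -492)
T = Rational(-1, 498) (T = Pow(Add(Add(49, -55), -492), -1) = Pow(Add(-6, -492), -1) = Pow(-498, -1) = Rational(-1, 498) ≈ -0.0020080)
Add(T, Pow(Add(4270, 2458), -1)) = Add(Rational(-1, 498), Pow(Add(4270, 2458), -1)) = Add(Rational(-1, 498), Pow(6728, -1)) = Add(Rational(-1, 498), Rational(1, 6728)) = Rational(-3115, 1675272)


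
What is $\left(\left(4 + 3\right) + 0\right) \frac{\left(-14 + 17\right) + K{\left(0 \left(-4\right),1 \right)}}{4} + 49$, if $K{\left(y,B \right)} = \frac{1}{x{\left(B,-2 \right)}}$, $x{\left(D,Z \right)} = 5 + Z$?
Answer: $\frac{329}{6} \approx 54.833$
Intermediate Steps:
$K{\left(y,B \right)} = \frac{1}{3}$ ($K{\left(y,B \right)} = \frac{1}{5 - 2} = \frac{1}{3}$)
$\left(\left(4 + 3\right) + 0\right) \frac{\left(-14 + 17\right) + K{\left(0 \left(-4\right),1 \right)}}{4} + 49 = \left(\left(4 + 3\right) + 0\right) \frac{\left(-14 + 17\right) + \frac{1}{3}}{4} + 49 = \left(7 + 0\right) \left(3 + \frac{1}{3}\right) \frac{1}{4} + 49 = 7 \cdot \frac{10}{3} \cdot \frac{1}{4} + 49 = 7 \cdot \frac{5}{6} + 49 = \frac{35}{6} + 49 = \frac{329}{6}$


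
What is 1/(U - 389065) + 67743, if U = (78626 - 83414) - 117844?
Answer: 34663889870/511697 ≈ 67743.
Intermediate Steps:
U = -122632 (U = -4788 - 117844 = -122632)
1/(U - 389065) + 67743 = 1/(-122632 - 389065) + 67743 = 1/(-511697) + 67743 = -1/511697 + 67743 = 34663889870/511697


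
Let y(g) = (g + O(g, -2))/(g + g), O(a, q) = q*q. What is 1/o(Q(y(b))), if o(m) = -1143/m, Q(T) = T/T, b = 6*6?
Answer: -1/1143 ≈ -0.00087489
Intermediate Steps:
O(a, q) = q**2
b = 36
y(g) = (4 + g)/(2*g) (y(g) = (g + (-2)**2)/(g + g) = (g + 4)/((2*g)) = (4 + g)*(1/(2*g)) = (4 + g)/(2*g))
Q(T) = 1
1/o(Q(y(b))) = 1/(-1143/1) = 1/(-1143*1) = 1/(-1143) = -1/1143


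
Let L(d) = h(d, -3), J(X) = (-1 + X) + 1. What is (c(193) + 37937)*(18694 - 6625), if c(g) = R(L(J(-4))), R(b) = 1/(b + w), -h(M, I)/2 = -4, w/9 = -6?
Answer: 21061623969/46 ≈ 4.5786e+8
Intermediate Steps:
w = -54 (w = 9*(-6) = -54)
h(M, I) = 8 (h(M, I) = -2*(-4) = 8)
J(X) = X
L(d) = 8
R(b) = 1/(-54 + b) (R(b) = 1/(b - 54) = 1/(-54 + b))
c(g) = -1/46 (c(g) = 1/(-54 + 8) = 1/(-46) = -1/46)
(c(193) + 37937)*(18694 - 6625) = (-1/46 + 37937)*(18694 - 6625) = (1745101/46)*12069 = 21061623969/46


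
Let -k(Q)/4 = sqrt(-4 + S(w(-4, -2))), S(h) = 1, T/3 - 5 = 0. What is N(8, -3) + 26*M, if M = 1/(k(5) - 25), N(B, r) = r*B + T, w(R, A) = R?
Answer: (-36*sqrt(3) + 251*I)/(-25*I + 4*sqrt(3)) ≈ -9.9658 + 0.26766*I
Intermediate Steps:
T = 15 (T = 15 + 3*0 = 15 + 0 = 15)
N(B, r) = 15 + B*r (N(B, r) = r*B + 15 = B*r + 15 = 15 + B*r)
k(Q) = -4*I*sqrt(3) (k(Q) = -4*sqrt(-4 + 1) = -4*I*sqrt(3))
M = 1/(-25 - 4*I*sqrt(3)) (M = 1/(-4*I*sqrt(3) - 25) = 1/(-25 - 4*I*sqrt(3)) ≈ -0.037147 + 0.010295*I)
N(8, -3) + 26*M = (15 + 8*(-3)) + 26*(I/(-25*I + 4*sqrt(3))) = (15 - 24) + 26*I/(-25*I + 4*sqrt(3)) = -9 + 26*I/(-25*I + 4*sqrt(3))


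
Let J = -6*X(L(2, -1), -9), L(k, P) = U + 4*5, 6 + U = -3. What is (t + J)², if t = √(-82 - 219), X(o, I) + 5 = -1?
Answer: (36 + I*√301)² ≈ 995.0 + 1249.2*I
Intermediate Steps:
U = -9 (U = -6 - 3 = -9)
L(k, P) = 11 (L(k, P) = -9 + 4*5 = -9 + 20 = 11)
X(o, I) = -6 (X(o, I) = -5 - 1 = -6)
J = 36 (J = -6*(-6) = 36)
t = I*√301 (t = √(-301) = I*√301 ≈ 17.349*I)
(t + J)² = (I*√301 + 36)² = (36 + I*√301)²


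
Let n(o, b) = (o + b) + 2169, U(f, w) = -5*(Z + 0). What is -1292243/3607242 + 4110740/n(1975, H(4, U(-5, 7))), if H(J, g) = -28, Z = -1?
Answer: 1235259592241/1237284006 ≈ 998.36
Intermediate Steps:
U(f, w) = 5 (U(f, w) = -5*(-1 + 0) = -5*(-1) = 5)
n(o, b) = 2169 + b + o (n(o, b) = (b + o) + 2169 = 2169 + b + o)
-1292243/3607242 + 4110740/n(1975, H(4, U(-5, 7))) = -1292243/3607242 + 4110740/(2169 - 28 + 1975) = -1292243*1/3607242 + 4110740/4116 = -1292243/3607242 + 4110740*(1/4116) = -1292243/3607242 + 1027685/1029 = 1235259592241/1237284006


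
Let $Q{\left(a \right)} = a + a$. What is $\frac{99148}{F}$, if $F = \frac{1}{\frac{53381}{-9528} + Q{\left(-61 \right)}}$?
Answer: $- \frac{30135960239}{2382} \approx -1.2652 \cdot 10^{7}$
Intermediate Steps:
$Q{\left(a \right)} = 2 a$
$F = - \frac{9528}{1215797}$ ($F = \frac{1}{\frac{53381}{-9528} + 2 \left(-61\right)} = \frac{1}{53381 \left(- \frac{1}{9528}\right) - 122} = \frac{1}{- \frac{53381}{9528} - 122} = \frac{1}{- \frac{1215797}{9528}} = - \frac{9528}{1215797} \approx -0.0078368$)
$\frac{99148}{F} = \frac{99148}{- \frac{9528}{1215797}} = 99148 \left(- \frac{1215797}{9528}\right) = - \frac{30135960239}{2382}$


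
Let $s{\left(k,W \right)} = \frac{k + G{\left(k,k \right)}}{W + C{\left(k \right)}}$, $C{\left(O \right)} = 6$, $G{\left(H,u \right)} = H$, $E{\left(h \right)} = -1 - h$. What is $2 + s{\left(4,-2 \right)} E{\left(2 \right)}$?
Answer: $-4$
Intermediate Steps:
$s{\left(k,W \right)} = \frac{2 k}{6 + W}$ ($s{\left(k,W \right)} = \frac{k + k}{W + 6} = \frac{2 k}{6 + W}$)
$2 + s{\left(4,-2 \right)} E{\left(2 \right)} = 2 + 2 \cdot 4 \frac{1}{6 - 2} \left(-1 - 2\right) = 2 + 2 \cdot 4 \cdot \frac{1}{4} \left(-1 - 2\right) = 2 + 2 \cdot 4 \cdot \frac{1}{4} \left(-3\right) = 2 + 2 \left(-3\right) = 2 - 6 = -4$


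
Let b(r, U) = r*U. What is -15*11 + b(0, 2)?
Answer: -165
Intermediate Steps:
b(r, U) = U*r
-15*11 + b(0, 2) = -15*11 + 2*0 = -165 + 0 = -165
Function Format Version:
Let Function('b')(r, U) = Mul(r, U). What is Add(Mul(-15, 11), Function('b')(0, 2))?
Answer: -165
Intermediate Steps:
Function('b')(r, U) = Mul(U, r)
Add(Mul(-15, 11), Function('b')(0, 2)) = Add(Mul(-15, 11), Mul(2, 0)) = Add(-165, 0) = -165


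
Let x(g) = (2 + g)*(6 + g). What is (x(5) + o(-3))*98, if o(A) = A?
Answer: 7252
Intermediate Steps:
(x(5) + o(-3))*98 = ((12 + 5² + 8*5) - 3)*98 = ((12 + 25 + 40) - 3)*98 = (77 - 3)*98 = 74*98 = 7252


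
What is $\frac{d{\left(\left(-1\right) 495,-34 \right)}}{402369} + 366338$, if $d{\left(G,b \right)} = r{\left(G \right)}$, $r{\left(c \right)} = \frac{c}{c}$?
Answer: $\frac{147403054723}{402369} \approx 3.6634 \cdot 10^{5}$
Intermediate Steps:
$r{\left(c \right)} = 1$
$d{\left(G,b \right)} = 1$
$\frac{d{\left(\left(-1\right) 495,-34 \right)}}{402369} + 366338 = 1 \cdot \frac{1}{402369} + 366338 = \frac{1}{402369} + 366338 = \frac{147403054723}{402369}$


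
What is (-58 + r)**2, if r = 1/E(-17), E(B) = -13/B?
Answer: 543169/169 ≈ 3214.0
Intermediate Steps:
r = 17/13 (r = 1/(-13/(-17)) = 1/(-13*(-1/17)) = 1/(13/17) = 17/13 ≈ 1.3077)
(-58 + r)**2 = (-58 + 17/13)**2 = (-737/13)**2 = 543169/169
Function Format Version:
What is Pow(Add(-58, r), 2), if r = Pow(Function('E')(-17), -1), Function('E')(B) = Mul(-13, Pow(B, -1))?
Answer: Rational(543169, 169) ≈ 3214.0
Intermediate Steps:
r = Rational(17, 13) (r = Pow(Mul(-13, Pow(-17, -1)), -1) = Pow(Mul(-13, Rational(-1, 17)), -1) = Pow(Rational(13, 17), -1) = Rational(17, 13) ≈ 1.3077)
Pow(Add(-58, r), 2) = Pow(Add(-58, Rational(17, 13)), 2) = Pow(Rational(-737, 13), 2) = Rational(543169, 169)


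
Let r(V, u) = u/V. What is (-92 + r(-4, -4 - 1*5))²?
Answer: 128881/16 ≈ 8055.1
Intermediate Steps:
(-92 + r(-4, -4 - 1*5))² = (-92 + (-4 - 1*5)/(-4))² = (-92 + (-4 - 5)*(-¼))² = (-92 - 9*(-¼))² = (-92 + 9/4)² = (-359/4)² = 128881/16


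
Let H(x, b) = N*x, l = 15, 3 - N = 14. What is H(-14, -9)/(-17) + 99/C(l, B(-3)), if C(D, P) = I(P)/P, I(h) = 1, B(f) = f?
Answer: -5203/17 ≈ -306.06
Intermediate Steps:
N = -11 (N = 3 - 1*14 = 3 - 14 = -11)
H(x, b) = -11*x
C(D, P) = 1/P
H(-14, -9)/(-17) + 99/C(l, B(-3)) = -11*(-14)/(-17) + 99/(1/(-3)) = 154*(-1/17) + 99/(-1/3) = -154/17 + 99*(-3) = -154/17 - 297 = -5203/17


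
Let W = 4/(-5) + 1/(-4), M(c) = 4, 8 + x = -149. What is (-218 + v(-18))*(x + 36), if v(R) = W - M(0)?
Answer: 539781/20 ≈ 26989.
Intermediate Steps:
x = -157 (x = -8 - 149 = -157)
W = -21/20 (W = 4*(-⅕) + 1*(-¼) = -⅘ - ¼ = -21/20 ≈ -1.0500)
v(R) = -101/20 (v(R) = -21/20 - 1*4 = -21/20 - 4 = -101/20)
(-218 + v(-18))*(x + 36) = (-218 - 101/20)*(-157 + 36) = -4461/20*(-121) = 539781/20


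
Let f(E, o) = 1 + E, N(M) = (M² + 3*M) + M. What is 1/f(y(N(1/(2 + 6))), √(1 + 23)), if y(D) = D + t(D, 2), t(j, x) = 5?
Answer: 64/417 ≈ 0.15348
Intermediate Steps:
N(M) = M² + 4*M
y(D) = 5 + D (y(D) = D + 5 = 5 + D)
1/f(y(N(1/(2 + 6))), √(1 + 23)) = 1/(1 + (5 + (1/(2 + 6))*(4 + 1/(2 + 6)))) = 1/(1 + (5 + (1/8)*(4 + 1/8))) = 1/(1 + (5 + (1*(⅛))*(4 + 1*(⅛)))) = 1/(1 + (5 + (4 + ⅛)/8)) = 1/(1 + (5 + (⅛)*(33/8))) = 1/(1 + (5 + 33/64)) = 1/(1 + 353/64) = 1/(417/64) = 64/417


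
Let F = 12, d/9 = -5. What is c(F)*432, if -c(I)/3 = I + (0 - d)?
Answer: -73872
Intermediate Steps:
d = -45 (d = 9*(-5) = -45)
c(I) = -135 - 3*I (c(I) = -3*(I + (0 - 1*(-45))) = -3*(I + (0 + 45)) = -3*(I + 45) = -3*(45 + I) = -135 - 3*I)
c(F)*432 = (-135 - 3*12)*432 = (-135 - 36)*432 = -171*432 = -73872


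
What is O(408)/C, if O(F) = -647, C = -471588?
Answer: 647/471588 ≈ 0.0013720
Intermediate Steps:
O(408)/C = -647/(-471588) = -647*(-1/471588) = 647/471588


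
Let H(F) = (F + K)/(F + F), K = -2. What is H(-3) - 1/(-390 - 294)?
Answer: 571/684 ≈ 0.83479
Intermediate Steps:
H(F) = (-2 + F)/(2*F) (H(F) = (F - 2)/(F + F) = (-2 + F)/((2*F)) = (-2 + F)*(1/(2*F)) = (-2 + F)/(2*F))
H(-3) - 1/(-390 - 294) = (½)*(-2 - 3)/(-3) - 1/(-390 - 294) = (½)*(-⅓)*(-5) - 1/(-684) = ⅚ - 1*(-1/684) = ⅚ + 1/684 = 571/684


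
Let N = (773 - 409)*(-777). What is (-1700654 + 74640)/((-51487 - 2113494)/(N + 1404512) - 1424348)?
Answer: 1823873887576/1597670527013 ≈ 1.1416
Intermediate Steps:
N = -282828 (N = 364*(-777) = -282828)
(-1700654 + 74640)/((-51487 - 2113494)/(N + 1404512) - 1424348) = (-1700654 + 74640)/((-51487 - 2113494)/(-282828 + 1404512) - 1424348) = -1626014/(-2164981/1121684 - 1424348) = -1626014/(-1597670527013/1121684) = -1626014*(-1121684/1597670527013) = 1823873887576/1597670527013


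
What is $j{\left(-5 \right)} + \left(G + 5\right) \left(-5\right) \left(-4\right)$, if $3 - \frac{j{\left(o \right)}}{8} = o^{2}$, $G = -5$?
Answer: $-176$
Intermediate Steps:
$j{\left(o \right)} = 24 - 8 o^{2}$
$j{\left(-5 \right)} + \left(G + 5\right) \left(-5\right) \left(-4\right) = \left(24 - 8 \left(-5\right)^{2}\right) + \left(-5 + 5\right) \left(-5\right) \left(-4\right) = \left(24 - 200\right) + 0 \left(-5\right) \left(-4\right) = \left(24 - 200\right) + 0 \left(-4\right) = -176 + 0 = -176$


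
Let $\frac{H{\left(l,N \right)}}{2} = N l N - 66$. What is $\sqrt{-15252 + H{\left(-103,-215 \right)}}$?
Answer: $i \sqrt{9537734} \approx 3088.3 i$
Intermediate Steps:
$H{\left(l,N \right)} = -132 + 2 l N^{2}$ ($H{\left(l,N \right)} = 2 \left(N l N - 66\right) = 2 \left(l N^{2} - 66\right) = 2 \left(-66 + l N^{2}\right) = -132 + 2 l N^{2}$)
$\sqrt{-15252 + H{\left(-103,-215 \right)}} = \sqrt{-15252 + \left(-132 + 2 \left(-103\right) \left(-215\right)^{2}\right)} = \sqrt{-15252 + \left(-132 + 2 \left(-103\right) 46225\right)} = \sqrt{-15252 - 9522482} = \sqrt{-9537734} = i \sqrt{9537734}$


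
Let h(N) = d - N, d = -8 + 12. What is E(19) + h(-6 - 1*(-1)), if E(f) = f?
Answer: 28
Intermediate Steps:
d = 4
h(N) = 4 - N
E(19) + h(-6 - 1*(-1)) = 19 + (4 - (-6 - 1*(-1))) = 19 + (4 - (-6 + 1)) = 19 + (4 - 1*(-5)) = 19 + (4 + 5) = 19 + 9 = 28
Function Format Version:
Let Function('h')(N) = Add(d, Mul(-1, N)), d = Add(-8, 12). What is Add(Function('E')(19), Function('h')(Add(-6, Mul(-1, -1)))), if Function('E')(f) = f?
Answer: 28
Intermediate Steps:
d = 4
Function('h')(N) = Add(4, Mul(-1, N))
Add(Function('E')(19), Function('h')(Add(-6, Mul(-1, -1)))) = Add(19, Add(4, Mul(-1, Add(-6, Mul(-1, -1))))) = Add(19, Add(4, Mul(-1, Add(-6, 1)))) = Add(19, Add(4, Mul(-1, -5))) = Add(19, Add(4, 5)) = Add(19, 9) = 28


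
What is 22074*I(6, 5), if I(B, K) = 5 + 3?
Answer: 176592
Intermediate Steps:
I(B, K) = 8
22074*I(6, 5) = 22074*8 = 176592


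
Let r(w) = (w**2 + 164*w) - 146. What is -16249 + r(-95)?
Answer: -22950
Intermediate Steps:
r(w) = -146 + w**2 + 164*w
-16249 + r(-95) = -16249 + (-146 + (-95)**2 + 164*(-95)) = -16249 + (-146 + 9025 - 15580) = -16249 - 6701 = -22950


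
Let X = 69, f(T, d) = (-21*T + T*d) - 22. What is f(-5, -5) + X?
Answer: 177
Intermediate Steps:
f(T, d) = -22 - 21*T + T*d
f(-5, -5) + X = (-22 - 21*(-5) - 5*(-5)) + 69 = (-22 + 105 + 25) + 69 = 108 + 69 = 177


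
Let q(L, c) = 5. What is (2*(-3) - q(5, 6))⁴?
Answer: 14641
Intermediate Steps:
(2*(-3) - q(5, 6))⁴ = (2*(-3) - 1*5)⁴ = (-6 - 5)⁴ = (-11)⁴ = 14641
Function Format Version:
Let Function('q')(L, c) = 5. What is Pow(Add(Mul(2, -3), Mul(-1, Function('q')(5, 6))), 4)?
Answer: 14641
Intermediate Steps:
Pow(Add(Mul(2, -3), Mul(-1, Function('q')(5, 6))), 4) = Pow(Add(Mul(2, -3), Mul(-1, 5)), 4) = Pow(Add(-6, -5), 4) = Pow(-11, 4) = 14641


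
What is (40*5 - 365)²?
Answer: 27225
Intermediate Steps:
(40*5 - 365)² = (200 - 365)² = (-165)² = 27225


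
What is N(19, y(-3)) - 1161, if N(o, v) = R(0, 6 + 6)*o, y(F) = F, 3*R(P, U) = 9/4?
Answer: -4587/4 ≈ -1146.8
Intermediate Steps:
R(P, U) = ¾ (R(P, U) = (9/4)/3 = (9*(¼))/3 = (⅓)*(9/4) = ¾)
N(o, v) = 3*o/4
N(19, y(-3)) - 1161 = (¾)*19 - 1161 = 57/4 - 1161 = -4587/4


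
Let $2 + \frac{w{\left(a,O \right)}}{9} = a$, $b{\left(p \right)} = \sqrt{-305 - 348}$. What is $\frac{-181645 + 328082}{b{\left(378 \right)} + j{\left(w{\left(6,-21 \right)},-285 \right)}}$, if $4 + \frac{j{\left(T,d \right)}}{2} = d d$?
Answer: $\frac{23787519154}{26387404017} - \frac{146437 i \sqrt{653}}{26387404017} \approx 0.90147 - 0.00014181 i$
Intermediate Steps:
$b{\left(p \right)} = i \sqrt{653}$ ($b{\left(p \right)} = \sqrt{-653} = i \sqrt{653}$)
$w{\left(a,O \right)} = -18 + 9 a$
$j{\left(T,d \right)} = -8 + 2 d^{2}$ ($j{\left(T,d \right)} = -8 + 2 d d = -8 + 2 d^{2}$)
$\frac{-181645 + 328082}{b{\left(378 \right)} + j{\left(w{\left(6,-21 \right)},-285 \right)}} = \frac{-181645 + 328082}{i \sqrt{653} - \left(8 - 2 \left(-285\right)^{2}\right)} = \frac{146437}{i \sqrt{653} + \left(-8 + 2 \cdot 81225\right)} = \frac{146437}{i \sqrt{653} + \left(-8 + 162450\right)} = \frac{146437}{i \sqrt{653} + 162442} = \frac{146437}{162442 + i \sqrt{653}}$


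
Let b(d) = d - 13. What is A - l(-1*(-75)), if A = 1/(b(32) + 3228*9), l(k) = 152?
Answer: -4418791/29071 ≈ -152.00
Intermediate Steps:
b(d) = -13 + d
A = 1/29071 (A = 1/((-13 + 32) + 3228*9) = 1/(19 + 29052) = 1/29071 ≈ 3.4399e-5)
A - l(-1*(-75)) = 1/29071 - 1*152 = 1/29071 - 152 = -4418791/29071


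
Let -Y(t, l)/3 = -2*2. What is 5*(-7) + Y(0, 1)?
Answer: -23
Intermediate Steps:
Y(t, l) = 12 (Y(t, l) = -(-6)*2 = -3*(-4) = 12)
5*(-7) + Y(0, 1) = 5*(-7) + 12 = -35 + 12 = -23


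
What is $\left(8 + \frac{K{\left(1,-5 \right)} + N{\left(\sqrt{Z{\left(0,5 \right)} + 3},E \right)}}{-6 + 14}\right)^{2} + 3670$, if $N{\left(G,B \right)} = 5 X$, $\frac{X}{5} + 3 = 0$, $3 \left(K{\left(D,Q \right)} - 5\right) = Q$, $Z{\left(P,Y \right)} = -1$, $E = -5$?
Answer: $\frac{2114449}{576} \approx 3670.9$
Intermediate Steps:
$K{\left(D,Q \right)} = 5 + \frac{Q}{3}$
$X = -15$ ($X = -15 + 5 \cdot 0 = -15 + 0 = -15$)
$N{\left(G,B \right)} = -75$ ($N{\left(G,B \right)} = 5 \left(-15\right) = -75$)
$\left(8 + \frac{K{\left(1,-5 \right)} + N{\left(\sqrt{Z{\left(0,5 \right)} + 3},E \right)}}{-6 + 14}\right)^{2} + 3670 = \left(8 + \frac{\left(5 + \frac{1}{3} \left(-5\right)\right) - 75}{-6 + 14}\right)^{2} + 3670 = \left(8 + \frac{\left(5 - \frac{5}{3}\right) - 75}{8}\right)^{2} + 3670 = \left(8 + \left(\frac{10}{3} - 75\right) \frac{1}{8}\right)^{2} + 3670 = \left(8 - \frac{215}{24}\right)^{2} + 3670 = \left(- \frac{23}{24}\right)^{2} + 3670 = \frac{529}{576} + 3670 = \frac{2114449}{576}$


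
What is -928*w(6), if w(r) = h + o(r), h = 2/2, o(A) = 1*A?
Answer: -6496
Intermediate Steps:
o(A) = A
h = 1 (h = 2*(½) = 1)
w(r) = 1 + r
-928*w(6) = -928*(1 + 6) = -928*7 = -6496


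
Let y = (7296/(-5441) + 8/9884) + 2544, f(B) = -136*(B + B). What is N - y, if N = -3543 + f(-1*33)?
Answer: 38859787613/13444711 ≈ 2890.3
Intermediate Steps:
f(B) = -272*B
N = 5433 (N = -3543 - (-272)*33 = -3543 - 272*(-33) = -3543 + 8976 = 5433)
y = 34185327250/13444711 (y = (7296*(-1/5441) + 8*(1/9884)) + 2544 = (-7296/5441 + 2/2471) + 2544 = -18017534/13444711 + 2544 = 34185327250/13444711 ≈ 2542.7)
N - y = 5433 - 1*34185327250/13444711 = 5433 - 34185327250/13444711 = 38859787613/13444711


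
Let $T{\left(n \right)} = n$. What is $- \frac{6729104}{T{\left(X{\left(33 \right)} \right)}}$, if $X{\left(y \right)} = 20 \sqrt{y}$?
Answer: $- \frac{1682276 \sqrt{33}}{165} \approx -58569.0$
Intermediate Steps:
$- \frac{6729104}{T{\left(X{\left(33 \right)} \right)}} = - \frac{6729104}{20 \sqrt{33}} = - 6729104 \frac{\sqrt{33}}{660} = - \frac{1682276 \sqrt{33}}{165}$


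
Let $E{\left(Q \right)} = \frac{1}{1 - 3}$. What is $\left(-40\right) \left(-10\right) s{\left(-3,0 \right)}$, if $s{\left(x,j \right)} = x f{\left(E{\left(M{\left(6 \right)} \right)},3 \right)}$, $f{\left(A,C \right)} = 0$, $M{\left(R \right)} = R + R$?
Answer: $0$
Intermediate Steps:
$M{\left(R \right)} = 2 R$
$E{\left(Q \right)} = - \frac{1}{2}$ ($E{\left(Q \right)} = \frac{1}{-2} = - \frac{1}{2}$)
$s{\left(x,j \right)} = 0$ ($s{\left(x,j \right)} = x 0 = 0$)
$\left(-40\right) \left(-10\right) s{\left(-3,0 \right)} = \left(-40\right) \left(-10\right) 0 = 400 \cdot 0 = 0$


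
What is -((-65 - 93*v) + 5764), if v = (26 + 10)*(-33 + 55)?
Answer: 67957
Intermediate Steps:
v = 792 (v = 36*22 = 792)
-((-65 - 93*v) + 5764) = -((-65 - 93*792) + 5764) = -((-65 - 73656) + 5764) = -(-73721 + 5764) = -1*(-67957) = 67957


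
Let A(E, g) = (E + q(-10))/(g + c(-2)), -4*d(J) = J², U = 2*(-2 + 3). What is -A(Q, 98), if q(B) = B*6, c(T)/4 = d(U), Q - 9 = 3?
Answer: 24/47 ≈ 0.51064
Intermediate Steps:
U = 2 (U = 2*1 = 2)
d(J) = -J²/4
Q = 12 (Q = 9 + 3 = 12)
c(T) = -4 (c(T) = 4*(-¼*2²) = 4*(-¼*4) = 4*(-1) = -4)
q(B) = 6*B
A(E, g) = (-60 + E)/(-4 + g) (A(E, g) = (E + 6*(-10))/(g - 4) = (E - 60)/(-4 + g) = (-60 + E)/(-4 + g))
-A(Q, 98) = -(-60 + 12)/(-4 + 98) = -(-48)/94 = -1*(-24/47) = 24/47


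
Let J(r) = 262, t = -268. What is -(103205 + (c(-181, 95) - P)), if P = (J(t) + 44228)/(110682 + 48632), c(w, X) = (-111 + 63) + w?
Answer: -8202736987/79657 ≈ -1.0298e+5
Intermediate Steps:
c(w, X) = -48 + w
P = 22245/79657 (P = (262 + 44228)/(110682 + 48632) = 44490/159314 = 44490*(1/159314) = 22245/79657 ≈ 0.27926)
-(103205 + (c(-181, 95) - P)) = -(103205 + ((-48 - 181) - 1*22245/79657)) = -(103205 + (-229 - 22245/79657)) = -(103205 - 18263698/79657) = -1*8202736987/79657 = -8202736987/79657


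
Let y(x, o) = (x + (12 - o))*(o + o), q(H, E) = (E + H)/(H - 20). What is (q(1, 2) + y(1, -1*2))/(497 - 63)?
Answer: -1143/8246 ≈ -0.13861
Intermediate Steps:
q(H, E) = (E + H)/(-20 + H)
y(x, o) = 2*o*(12 + x - o) (y(x, o) = (12 + x - o)*(2*o) = 2*o*(12 + x - o))
(q(1, 2) + y(1, -1*2))/(497 - 63) = ((2 + 1)/(-20 + 1) + 2*(-1*2)*(12 + 1 - (-1)*2))/(497 - 63) = (3/(-19) + 2*(-2)*(12 + 1 - 1*(-2)))/434 = (-1/19*3 + 2*(-2)*(12 + 1 + 2))*(1/434) = (-3/19 + 2*(-2)*15)*(1/434) = (-3/19 - 60)*(1/434) = -1143/19*1/434 = -1143/8246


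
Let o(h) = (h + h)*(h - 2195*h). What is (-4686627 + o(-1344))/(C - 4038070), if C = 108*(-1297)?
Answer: 7930888995/4178146 ≈ 1898.2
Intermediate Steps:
o(h) = -4388*h² (o(h) = (2*h)*(-2194*h) = -4388*h²)
C = -140076
(-4686627 + o(-1344))/(C - 4038070) = (-4686627 - 4388*(-1344)²)/(-140076 - 4038070) = (-4686627 - 4388*1806336)/(-4178146) = (-4686627 - 7926202368)*(-1/4178146) = -7930888995*(-1/4178146) = 7930888995/4178146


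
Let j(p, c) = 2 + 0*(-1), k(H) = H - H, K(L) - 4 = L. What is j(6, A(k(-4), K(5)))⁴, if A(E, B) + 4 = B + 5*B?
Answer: 16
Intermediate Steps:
K(L) = 4 + L
k(H) = 0
A(E, B) = -4 + 6*B (A(E, B) = -4 + (B + 5*B) = -4 + 6*B)
j(p, c) = 2 (j(p, c) = 2 + 0 = 2)
j(6, A(k(-4), K(5)))⁴ = 2⁴ = 16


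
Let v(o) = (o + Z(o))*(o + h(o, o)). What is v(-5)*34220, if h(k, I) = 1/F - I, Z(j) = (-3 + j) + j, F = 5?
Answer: -123192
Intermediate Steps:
Z(j) = -3 + 2*j
h(k, I) = ⅕ - I (h(k, I) = 1/5 - I = ⅕ - I)
v(o) = -⅗ + 3*o/5 (v(o) = (o + (-3 + 2*o))*(o + (⅕ - o)) = (-3 + 3*o)*(⅕) = -⅗ + 3*o/5)
v(-5)*34220 = (-⅗ + (⅗)*(-5))*34220 = (-⅗ - 3)*34220 = -18/5*34220 = -123192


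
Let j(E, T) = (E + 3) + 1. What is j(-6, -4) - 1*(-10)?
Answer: 8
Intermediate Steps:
j(E, T) = 4 + E (j(E, T) = (3 + E) + 1 = 4 + E)
j(-6, -4) - 1*(-10) = (4 - 6) - 1*(-10) = -2 + 10 = 8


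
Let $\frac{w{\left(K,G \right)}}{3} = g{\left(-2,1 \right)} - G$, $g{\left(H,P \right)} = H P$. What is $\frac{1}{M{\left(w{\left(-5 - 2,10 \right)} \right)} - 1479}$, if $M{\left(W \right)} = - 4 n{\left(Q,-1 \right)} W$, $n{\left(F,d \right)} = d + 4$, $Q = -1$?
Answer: $- \frac{1}{1047} \approx -0.00095511$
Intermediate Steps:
$n{\left(F,d \right)} = 4 + d$
$w{\left(K,G \right)} = -6 - 3 G$ ($w{\left(K,G \right)} = 3 \left(\left(-2\right) 1 - G\right) = 3 \left(-2 - G\right) = -6 - 3 G$)
$M{\left(W \right)} = - 12 W$ ($M{\left(W \right)} = - 4 \left(4 - 1\right) W = \left(-4\right) 3 W = - 12 W$)
$\frac{1}{M{\left(w{\left(-5 - 2,10 \right)} \right)} - 1479} = \frac{1}{- 12 \left(-6 - 30\right) - 1479} = \frac{1}{\left(-12\right) \left(-36\right) - 1479} = \frac{1}{432 - 1479} = \frac{1}{-1047} = - \frac{1}{1047}$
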